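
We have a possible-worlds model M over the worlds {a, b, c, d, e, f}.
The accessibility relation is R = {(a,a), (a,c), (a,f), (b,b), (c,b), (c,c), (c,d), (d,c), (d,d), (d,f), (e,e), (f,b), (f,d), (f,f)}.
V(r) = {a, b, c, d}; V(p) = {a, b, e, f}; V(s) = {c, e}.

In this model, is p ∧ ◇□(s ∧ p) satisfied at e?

At e: p is true, ◇□(s ∧ p) is true, so p ∧ ◇□(s ∧ p) is true.
  At e: ◇□(s ∧ p) requires □(s ∧ p) at some successor in {e}.
    □(s ∧ p) holds at e, so ◇□(s ∧ p) is true at e.
      At e: □(s ∧ p) requires s ∧ p at every successor {e}.
        At e: s ∧ p is true.
      So □(s ∧ p) is true at e.

Yes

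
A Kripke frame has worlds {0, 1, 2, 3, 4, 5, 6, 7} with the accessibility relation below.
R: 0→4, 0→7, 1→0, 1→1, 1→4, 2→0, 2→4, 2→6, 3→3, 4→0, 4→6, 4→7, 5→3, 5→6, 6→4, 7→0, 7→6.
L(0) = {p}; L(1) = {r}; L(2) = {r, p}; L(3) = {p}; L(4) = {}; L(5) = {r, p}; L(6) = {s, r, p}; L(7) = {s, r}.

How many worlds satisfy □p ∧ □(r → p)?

Recall that □ψ holds at a world iff ψ holds at every accessible world, and ◇ψ holds iff ψ holds at some accessible world.
Let φ = □p ∧ □(r → p). Evaluate φ at each world:
  0 (successors {4, 7}): φ is false.
  1 (successors {0, 1, 4}): φ is false.
  2 (successors {0, 4, 6}): φ is false.
  3 (successors {3}): φ is true.
  4 (successors {0, 6, 7}): φ is false.
  5 (successors {3, 6}): φ is true.
  6 (successors {4}): φ is false.
  7 (successors {0, 6}): φ is true.
For instance, at 2:
  At 2: □p is false, □(r → p) is true, so □p ∧ □(r → p) is false.
    At 2: □p requires p at every successor {0, 4, 6}.
      p fails at 4, so □p is false at 2.
    At 2: □(r → p) requires r → p at every successor {0, 4, 6}.
      At 0: r → p is true.
      At 4: r → p is true.
      At 6: r → p is true.
    So □(r → p) is true at 2.
Satisfying worlds: {3, 5, 7}

3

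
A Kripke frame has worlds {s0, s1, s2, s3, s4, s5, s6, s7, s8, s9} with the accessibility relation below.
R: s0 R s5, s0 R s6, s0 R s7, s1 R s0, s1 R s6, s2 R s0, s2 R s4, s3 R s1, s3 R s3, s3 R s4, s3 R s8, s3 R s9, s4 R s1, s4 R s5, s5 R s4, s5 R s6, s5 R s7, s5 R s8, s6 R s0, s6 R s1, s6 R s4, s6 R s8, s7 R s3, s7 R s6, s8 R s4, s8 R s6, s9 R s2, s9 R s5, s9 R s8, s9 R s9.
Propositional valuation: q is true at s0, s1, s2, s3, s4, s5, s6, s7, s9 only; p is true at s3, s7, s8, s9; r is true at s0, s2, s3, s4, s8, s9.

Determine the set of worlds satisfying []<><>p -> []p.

none

Recall that []ψ holds at a world iff ψ holds at every accessible world, and <>ψ holds iff ψ holds at some accessible world.
Let φ = []<><>p -> []p. Evaluate φ at each world:
  s0 (successors {s5, s6, s7}): φ is false.
  s1 (successors {s0, s6}): φ is false.
  s2 (successors {s0, s4}): φ is false.
  s3 (successors {s1, s3, s4, s8, s9}): φ is false.
  s4 (successors {s1, s5}): φ is false.
  s5 (successors {s4, s6, s7, s8}): φ is false.
  s6 (successors {s0, s1, s4, s8}): φ is false.
  s7 (successors {s3, s6}): φ is false.
  s8 (successors {s4, s6}): φ is false.
  s9 (successors {s2, s5, s8, s9}): φ is false.
For instance, at s1:
  At s1: []<><>p is true, []p is false, so []<><>p -> []p is false.
    At s1: []<><>p requires <><>p at every successor {s0, s6}.
      At s0: <><>p is true.
      At s6: <><>p is true.
    So []<><>p is true at s1.
    At s1: []p requires p at every successor {s0, s6}.
      p fails at s0, so []p is false at s1.
Satisfying worlds: none.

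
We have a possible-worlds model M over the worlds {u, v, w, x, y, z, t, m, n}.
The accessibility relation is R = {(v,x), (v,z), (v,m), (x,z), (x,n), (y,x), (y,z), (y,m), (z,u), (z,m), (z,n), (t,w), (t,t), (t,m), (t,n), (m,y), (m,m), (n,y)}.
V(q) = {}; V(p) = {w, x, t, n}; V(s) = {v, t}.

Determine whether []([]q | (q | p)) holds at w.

At w: no accessible worlds, so []([]q | (q | p)) holds vacuously.

Yes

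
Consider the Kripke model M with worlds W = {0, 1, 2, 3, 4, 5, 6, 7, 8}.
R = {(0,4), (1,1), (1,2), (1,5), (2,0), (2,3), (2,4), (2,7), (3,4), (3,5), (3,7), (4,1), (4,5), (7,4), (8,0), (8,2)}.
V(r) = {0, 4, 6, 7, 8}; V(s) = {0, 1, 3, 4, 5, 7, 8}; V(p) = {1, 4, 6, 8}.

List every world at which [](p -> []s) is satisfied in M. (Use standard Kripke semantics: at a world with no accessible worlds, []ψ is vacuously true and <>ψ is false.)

0, 2, 3, 5, 6, 7, 8

Let φ = [](p -> []s). Evaluate φ at each world:
  0 (successors {4}): φ is true.
  1 (successors {1, 2, 5}): φ is false.
  2 (successors {0, 3, 4, 7}): φ is true.
  3 (successors {4, 5, 7}): φ is true.
  4 (successors {1, 5}): φ is false.
  5 (successors ∅): φ is true.
  6 (successors ∅): φ is true.
  7 (successors {4}): φ is true.
  8 (successors {0, 2}): φ is true.
For instance, at 4:
  At 4: [](p -> []s) requires p -> []s at every successor {1, 5}.
    p -> []s fails at 1, so [](p -> []s) is false at 4.
      At 1: p is true, []s is false, so p -> []s is false.
Satisfying worlds: {0, 2, 3, 5, 6, 7, 8}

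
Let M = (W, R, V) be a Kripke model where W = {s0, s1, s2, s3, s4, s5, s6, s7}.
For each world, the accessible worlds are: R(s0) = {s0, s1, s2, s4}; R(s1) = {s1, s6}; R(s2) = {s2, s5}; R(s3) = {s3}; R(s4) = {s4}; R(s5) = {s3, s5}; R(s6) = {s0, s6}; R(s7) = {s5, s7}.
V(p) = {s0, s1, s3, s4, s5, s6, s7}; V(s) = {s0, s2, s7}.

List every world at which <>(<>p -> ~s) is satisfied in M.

Recall that <>ψ holds at a world iff ψ holds at some accessible world.
Let φ = <>(<>p -> ~s). Evaluate φ at each world:
  s0 (successors {s0, s1, s2, s4}): φ is true.
  s1 (successors {s1, s6}): φ is true.
  s2 (successors {s2, s5}): φ is true.
  s3 (successors {s3}): φ is true.
  s4 (successors {s4}): φ is true.
  s5 (successors {s3, s5}): φ is true.
  s6 (successors {s0, s6}): φ is true.
  s7 (successors {s5, s7}): φ is true.
For instance, at s7:
  At s7: <>(<>p -> ~s) requires <>p -> ~s at some successor in {s5, s7}.
    <>p -> ~s holds at s5, so <>(<>p -> ~s) is true at s7.
      At s5: <>p is true, ~s is true, so <>p -> ~s is true.
Satisfying worlds: {s0, s1, s2, s3, s4, s5, s6, s7}

s0, s1, s2, s3, s4, s5, s6, s7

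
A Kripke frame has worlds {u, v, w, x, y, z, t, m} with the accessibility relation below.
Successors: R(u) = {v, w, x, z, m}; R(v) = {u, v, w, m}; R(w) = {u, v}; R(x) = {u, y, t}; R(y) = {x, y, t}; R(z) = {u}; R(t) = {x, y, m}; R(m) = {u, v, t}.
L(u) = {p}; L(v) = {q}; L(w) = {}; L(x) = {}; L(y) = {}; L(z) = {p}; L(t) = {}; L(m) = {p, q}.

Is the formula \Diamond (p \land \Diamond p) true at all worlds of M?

Recall that \Diamond ψ holds at a world iff ψ holds at some accessible world.
Let φ = \Diamond (p \land \Diamond p). Evaluate φ at each world:
  u (successors {v, w, x, z, m}): φ is true.
  v (successors {u, v, w, m}): φ is true.
  w (successors {u, v}): φ is true.
  x (successors {u, y, t}): φ is true.
  y (successors {x, y, t}): φ is false.
  z (successors {u}): φ is true.
  t (successors {x, y, m}): φ is true.
  m (successors {u, v, t}): φ is true.
Detail at y (counterexample):
  At y: \Diamond (p \land \Diamond p) requires p \land \Diamond p at some successor in {x, y, t}.
    At x: p \land \Diamond p is false.
    At y: p \land \Diamond p is false.
    At t: p \land \Diamond p is false.
  So \Diamond (p \land \Diamond p) is false at y.

No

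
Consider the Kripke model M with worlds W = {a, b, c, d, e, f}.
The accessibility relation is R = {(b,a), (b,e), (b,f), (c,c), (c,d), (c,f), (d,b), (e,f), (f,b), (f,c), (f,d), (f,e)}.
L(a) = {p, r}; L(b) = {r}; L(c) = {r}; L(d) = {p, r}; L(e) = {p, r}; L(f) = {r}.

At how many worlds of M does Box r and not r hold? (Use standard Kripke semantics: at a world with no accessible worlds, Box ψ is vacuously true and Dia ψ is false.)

Recall that Box ψ holds at a world iff ψ holds at every accessible world, and Dia ψ holds iff ψ holds at some accessible world.
Let φ = Box r and not r. Evaluate φ at each world:
  a (successors ∅): φ is false.
  b (successors {a, e, f}): φ is false.
  c (successors {c, d, f}): φ is false.
  d (successors {b}): φ is false.
  e (successors {f}): φ is false.
  f (successors {b, c, d, e}): φ is false.
For instance, at f:
  At f: Box r is true, not r is false, so Box r and not r is false.
    At f: Box r requires r at every successor {b, c, d, e}.
      At b: r is true.
      At c: r is true.
      At d: r is true.
      At e: r is true.
    So Box r is true at f.
Satisfying worlds: none.

0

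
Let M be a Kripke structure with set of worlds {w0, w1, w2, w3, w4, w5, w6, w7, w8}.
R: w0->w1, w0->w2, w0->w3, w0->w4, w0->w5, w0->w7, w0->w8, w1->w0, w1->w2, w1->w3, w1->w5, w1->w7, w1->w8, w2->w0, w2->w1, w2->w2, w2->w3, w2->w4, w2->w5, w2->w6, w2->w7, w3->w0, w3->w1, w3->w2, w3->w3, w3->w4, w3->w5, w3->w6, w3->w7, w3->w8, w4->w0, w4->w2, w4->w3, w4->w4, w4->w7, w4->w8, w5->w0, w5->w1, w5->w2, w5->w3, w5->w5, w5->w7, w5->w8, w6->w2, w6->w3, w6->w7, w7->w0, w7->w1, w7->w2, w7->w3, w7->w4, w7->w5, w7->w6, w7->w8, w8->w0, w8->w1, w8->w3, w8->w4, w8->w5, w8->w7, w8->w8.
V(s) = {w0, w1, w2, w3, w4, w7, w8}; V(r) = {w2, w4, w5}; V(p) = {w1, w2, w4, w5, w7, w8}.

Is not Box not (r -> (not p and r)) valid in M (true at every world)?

Let φ = not Box not (r -> (not p and r)). Evaluate φ at each world:
  w0 (successors {w1, w2, w3, w4, w5, w7, w8}): φ is true.
  w1 (successors {w0, w2, w3, w5, w7, w8}): φ is true.
  w2 (successors {w0, w1, w2, w3, w4, w5, w6, w7}): φ is true.
  w3 (successors {w0, w1, w2, w3, w4, w5, w6, w7, w8}): φ is true.
  w4 (successors {w0, w2, w3, w4, w7, w8}): φ is true.
  w5 (successors {w0, w1, w2, w3, w5, w7, w8}): φ is true.
  w6 (successors {w2, w3, w7}): φ is true.
  w7 (successors {w0, w1, w2, w3, w4, w5, w6, w8}): φ is true.
  w8 (successors {w0, w1, w3, w4, w5, w7, w8}): φ is true.
For instance, at w1:
  At w1: Box not (r -> (not p and r)) is false, so not Box not (r -> (not p and r)) is true.
    At w1: Box not (r -> (not p and r)) requires not (r -> (not p and r)) at every successor {w0, w2, w3, w5, w7, w8}.
      not (r -> (not p and r)) fails at w0, so Box not (r -> (not p and r)) is false at w1.

Yes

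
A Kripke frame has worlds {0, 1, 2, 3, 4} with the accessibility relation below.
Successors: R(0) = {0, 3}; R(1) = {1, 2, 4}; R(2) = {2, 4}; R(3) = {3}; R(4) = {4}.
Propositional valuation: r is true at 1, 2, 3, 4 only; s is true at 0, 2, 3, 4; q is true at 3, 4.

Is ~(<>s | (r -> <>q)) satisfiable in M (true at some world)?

Let φ = ~(<>s | (r -> <>q)). Evaluate φ at each world:
  0 (successors {0, 3}): φ is false.
  1 (successors {1, 2, 4}): φ is false.
  2 (successors {2, 4}): φ is false.
  3 (successors {3}): φ is false.
  4 (successors {4}): φ is false.
For instance, at 4:
  At 4: <>s | (r -> <>q) is true, so ~(<>s | (r -> <>q)) is false.
    At 4: <>s is true, r -> <>q is true, so <>s | (r -> <>q) is true.
      At 4: <>s requires s at some successor in {4}.
        s holds at 4, so <>s is true at 4.
      At 4: r is true, <>q is true, so r -> <>q is true.

No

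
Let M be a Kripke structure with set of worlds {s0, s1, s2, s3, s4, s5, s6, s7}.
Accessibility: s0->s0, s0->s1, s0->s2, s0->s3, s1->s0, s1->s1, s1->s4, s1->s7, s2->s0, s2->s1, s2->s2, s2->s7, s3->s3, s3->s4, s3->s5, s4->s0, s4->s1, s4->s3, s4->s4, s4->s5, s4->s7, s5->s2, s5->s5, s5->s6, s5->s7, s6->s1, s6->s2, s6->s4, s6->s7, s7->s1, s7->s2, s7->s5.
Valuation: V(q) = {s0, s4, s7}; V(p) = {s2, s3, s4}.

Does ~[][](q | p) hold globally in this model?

Yes

Recall that []ψ holds at a world iff ψ holds at every accessible world, and <>ψ holds iff ψ holds at some accessible world.
Let φ = ~[][](q | p). Evaluate φ at each world:
  s0 (successors {s0, s1, s2, s3}): φ is true.
  s1 (successors {s0, s1, s4, s7}): φ is true.
  s2 (successors {s0, s1, s2, s7}): φ is true.
  s3 (successors {s3, s4, s5}): φ is true.
  s4 (successors {s0, s1, s3, s4, s5, s7}): φ is true.
  s5 (successors {s2, s5, s6, s7}): φ is true.
  s6 (successors {s1, s2, s4, s7}): φ is true.
  s7 (successors {s1, s2, s5}): φ is true.
For instance, at s0:
  At s0: [][](q | p) is false, so ~[][](q | p) is true.
    At s0: [][](q | p) requires [](q | p) at every successor {s0, s1, s2, s3}.
      [](q | p) fails at s0, so [][](q | p) is false at s0.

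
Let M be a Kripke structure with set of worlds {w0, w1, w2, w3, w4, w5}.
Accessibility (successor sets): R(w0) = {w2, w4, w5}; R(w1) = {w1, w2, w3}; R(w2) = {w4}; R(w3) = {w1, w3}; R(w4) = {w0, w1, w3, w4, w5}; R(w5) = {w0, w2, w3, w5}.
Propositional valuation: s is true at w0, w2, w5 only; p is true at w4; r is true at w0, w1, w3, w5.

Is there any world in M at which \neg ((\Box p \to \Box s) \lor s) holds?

Let φ = \neg ((\Box p \to \Box s) \lor s). Evaluate φ at each world:
  w0 (successors {w2, w4, w5}): φ is false.
  w1 (successors {w1, w2, w3}): φ is false.
  w2 (successors {w4}): φ is false.
  w3 (successors {w1, w3}): φ is false.
  w4 (successors {w0, w1, w3, w4, w5}): φ is false.
  w5 (successors {w0, w2, w3, w5}): φ is false.
For instance, at w2:
  At w2: (\Box p \to \Box s) \lor s is true, so \neg ((\Box p \to \Box s) \lor s) is false.
    At w2: \Box p \to \Box s is false, s is true, so (\Box p \to \Box s) \lor s is true.
      At w2: \Box p is true, \Box s is false, so \Box p \to \Box s is false.

No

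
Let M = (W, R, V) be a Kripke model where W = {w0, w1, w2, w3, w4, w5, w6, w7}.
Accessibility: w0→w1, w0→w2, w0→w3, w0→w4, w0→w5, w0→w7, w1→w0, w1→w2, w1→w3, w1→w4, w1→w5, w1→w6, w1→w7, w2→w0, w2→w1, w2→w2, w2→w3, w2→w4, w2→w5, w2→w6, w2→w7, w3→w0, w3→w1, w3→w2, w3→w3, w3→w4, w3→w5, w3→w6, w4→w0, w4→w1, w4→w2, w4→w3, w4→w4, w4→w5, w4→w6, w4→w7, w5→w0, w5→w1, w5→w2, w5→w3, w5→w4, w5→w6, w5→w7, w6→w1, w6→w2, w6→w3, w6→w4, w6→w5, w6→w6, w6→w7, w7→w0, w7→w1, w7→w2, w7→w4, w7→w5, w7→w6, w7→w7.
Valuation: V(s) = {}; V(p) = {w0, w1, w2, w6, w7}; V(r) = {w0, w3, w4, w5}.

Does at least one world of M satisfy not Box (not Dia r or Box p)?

Yes

Recall that Box ψ holds at a world iff ψ holds at every accessible world, and Dia ψ holds iff ψ holds at some accessible world.
Let φ = not Box (not Dia r or Box p). Evaluate φ at each world:
  w0 (successors {w1, w2, w3, w4, w5, w7}): φ is true.
  w1 (successors {w0, w2, w3, w4, w5, w6, w7}): φ is true.
  w2 (successors {w0, w1, w2, w3, w4, w5, w6, w7}): φ is true.
  w3 (successors {w0, w1, w2, w3, w4, w5, w6}): φ is true.
  w4 (successors {w0, w1, w2, w3, w4, w5, w6, w7}): φ is true.
  w5 (successors {w0, w1, w2, w3, w4, w6, w7}): φ is true.
  w6 (successors {w1, w2, w3, w4, w5, w6, w7}): φ is true.
  w7 (successors {w0, w1, w2, w4, w5, w6, w7}): φ is true.
Detail at w0 (witness):
  At w0: Box (not Dia r or Box p) is false, so not Box (not Dia r or Box p) is true.
    At w0: Box (not Dia r or Box p) requires not Dia r or Box p at every successor {w1, w2, w3, w4, w5, w7}.
      not Dia r or Box p fails at w1, so Box (not Dia r or Box p) is false at w0.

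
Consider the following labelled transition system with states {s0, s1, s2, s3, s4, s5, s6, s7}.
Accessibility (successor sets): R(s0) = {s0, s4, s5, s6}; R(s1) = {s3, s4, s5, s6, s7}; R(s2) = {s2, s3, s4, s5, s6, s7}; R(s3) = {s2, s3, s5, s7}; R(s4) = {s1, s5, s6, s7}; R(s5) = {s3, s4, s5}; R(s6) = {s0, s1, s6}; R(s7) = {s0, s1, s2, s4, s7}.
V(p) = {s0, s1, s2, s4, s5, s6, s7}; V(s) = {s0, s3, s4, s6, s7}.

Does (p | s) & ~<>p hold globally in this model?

Recall that <>ψ holds at a world iff ψ holds at some accessible world.
Let φ = (p | s) & ~<>p. Evaluate φ at each world:
  s0 (successors {s0, s4, s5, s6}): φ is false.
  s1 (successors {s3, s4, s5, s6, s7}): φ is false.
  s2 (successors {s2, s3, s4, s5, s6, s7}): φ is false.
  s3 (successors {s2, s3, s5, s7}): φ is false.
  s4 (successors {s1, s5, s6, s7}): φ is false.
  s5 (successors {s3, s4, s5}): φ is false.
  s6 (successors {s0, s1, s6}): φ is false.
  s7 (successors {s0, s1, s2, s4, s7}): φ is false.
Detail at s0 (counterexample):
  At s0: p | s is true, ~<>p is false, so (p | s) & ~<>p is false.
    At s0: <>p is true, so ~<>p is false.
      At s0: <>p requires p at some successor in {s0, s4, s5, s6}.
        p holds at s0, so <>p is true at s0.

No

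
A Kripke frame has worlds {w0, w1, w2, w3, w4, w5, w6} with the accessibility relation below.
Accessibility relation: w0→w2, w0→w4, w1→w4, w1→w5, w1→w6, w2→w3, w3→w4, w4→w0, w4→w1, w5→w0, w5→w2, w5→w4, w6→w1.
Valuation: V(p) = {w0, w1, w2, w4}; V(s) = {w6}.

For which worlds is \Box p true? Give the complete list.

w0, w3, w4, w5, w6

Recall that \Box ψ holds at a world iff ψ holds at every accessible world, and \Diamond ψ holds iff ψ holds at some accessible world.
Let φ = \Box p. Evaluate φ at each world:
  w0 (successors {w2, w4}): φ is true.
  w1 (successors {w4, w5, w6}): φ is false.
  w2 (successors {w3}): φ is false.
  w3 (successors {w4}): φ is true.
  w4 (successors {w0, w1}): φ is true.
  w5 (successors {w0, w2, w4}): φ is true.
  w6 (successors {w1}): φ is true.
For instance, at w3:
  At w3: \Box p requires p at every successor {w4}.
    At w4: p is true.
  So \Box p is true at w3.
Satisfying worlds: {w0, w3, w4, w5, w6}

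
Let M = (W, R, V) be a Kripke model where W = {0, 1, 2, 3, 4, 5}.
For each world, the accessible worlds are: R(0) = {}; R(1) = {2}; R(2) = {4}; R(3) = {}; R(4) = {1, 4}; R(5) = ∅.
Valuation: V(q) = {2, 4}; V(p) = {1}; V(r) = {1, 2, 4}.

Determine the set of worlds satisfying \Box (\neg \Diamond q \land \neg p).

Recall that \Box ψ holds at a world iff ψ holds at every accessible world, and \Diamond ψ holds iff ψ holds at some accessible world.
Let φ = \Box (\neg \Diamond q \land \neg p). Evaluate φ at each world:
  0 (successors ∅): φ is true.
  1 (successors {2}): φ is false.
  2 (successors {4}): φ is false.
  3 (successors ∅): φ is true.
  4 (successors {1, 4}): φ is false.
  5 (successors ∅): φ is true.
For instance, at 1:
  At 1: \Box (\neg \Diamond q \land \neg p) requires \neg \Diamond q \land \neg p at every successor {2}.
    \neg \Diamond q \land \neg p fails at 2, so \Box (\neg \Diamond q \land \neg p) is false at 1.
      At 2: \neg \Diamond q is false, \neg p is true, so \neg \Diamond q \land \neg p is false.
Satisfying worlds: {0, 3, 5}

0, 3, 5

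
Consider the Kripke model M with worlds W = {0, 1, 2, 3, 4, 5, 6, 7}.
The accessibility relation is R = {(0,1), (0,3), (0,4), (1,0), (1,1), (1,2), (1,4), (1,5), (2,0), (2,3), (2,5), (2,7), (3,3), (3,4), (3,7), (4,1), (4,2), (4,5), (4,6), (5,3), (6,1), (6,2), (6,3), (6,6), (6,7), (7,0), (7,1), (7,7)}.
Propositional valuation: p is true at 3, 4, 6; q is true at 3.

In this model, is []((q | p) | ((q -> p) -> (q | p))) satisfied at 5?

Yes

At 5: []((q | p) | ((q -> p) -> (q | p))) requires (q | p) | ((q -> p) -> (q | p)) at every successor {3}.
  At 3: (q | p) | ((q -> p) -> (q | p)) is true.
So []((q | p) | ((q -> p) -> (q | p))) is true at 5.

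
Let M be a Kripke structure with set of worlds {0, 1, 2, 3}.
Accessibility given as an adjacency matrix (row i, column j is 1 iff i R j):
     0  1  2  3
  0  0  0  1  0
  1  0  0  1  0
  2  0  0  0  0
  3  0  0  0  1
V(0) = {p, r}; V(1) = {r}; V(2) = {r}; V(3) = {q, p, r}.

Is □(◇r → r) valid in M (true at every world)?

Let φ = □(◇r → r). Evaluate φ at each world:
  0 (successors {2}): φ is true.
  1 (successors {2}): φ is true.
  2 (successors ∅): φ is true.
  3 (successors {3}): φ is true.
For instance, at 0:
  At 0: □(◇r → r) requires ◇r → r at every successor {2}.
      At 2: ◇r is false, r is true, so ◇r → r is true.
  So □(◇r → r) is true at 0.

Yes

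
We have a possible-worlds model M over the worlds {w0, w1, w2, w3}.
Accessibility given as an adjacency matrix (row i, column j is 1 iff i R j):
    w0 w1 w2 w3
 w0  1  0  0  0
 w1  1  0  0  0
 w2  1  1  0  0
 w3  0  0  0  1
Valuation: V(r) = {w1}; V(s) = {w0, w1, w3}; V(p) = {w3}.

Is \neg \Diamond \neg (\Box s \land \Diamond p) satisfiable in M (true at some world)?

Yes

Let φ = \neg \Diamond \neg (\Box s \land \Diamond p). Evaluate φ at each world:
  w0 (successors {w0}): φ is false.
  w1 (successors {w0}): φ is false.
  w2 (successors {w0, w1}): φ is false.
  w3 (successors {w3}): φ is true.
Detail at w3 (witness):
  At w3: \Diamond \neg (\Box s \land \Diamond p) is false, so \neg \Diamond \neg (\Box s \land \Diamond p) is true.
    At w3: \Diamond \neg (\Box s \land \Diamond p) requires \neg (\Box s \land \Diamond p) at some successor in {w3}.
      At w3: \neg (\Box s \land \Diamond p) is false.
    So \Diamond \neg (\Box s \land \Diamond p) is false at w3.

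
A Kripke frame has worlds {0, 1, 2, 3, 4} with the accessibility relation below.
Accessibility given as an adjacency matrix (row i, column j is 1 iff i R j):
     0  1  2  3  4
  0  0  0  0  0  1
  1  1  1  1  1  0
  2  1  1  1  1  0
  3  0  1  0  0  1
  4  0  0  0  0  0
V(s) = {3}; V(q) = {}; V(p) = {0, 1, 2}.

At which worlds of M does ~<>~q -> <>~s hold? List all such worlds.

Let φ = ~<>~q -> <>~s. Evaluate φ at each world:
  0 (successors {4}): φ is true.
  1 (successors {0, 1, 2, 3}): φ is true.
  2 (successors {0, 1, 2, 3}): φ is true.
  3 (successors {1, 4}): φ is true.
  4 (successors ∅): φ is false.
For instance, at 3:
  At 3: ~<>~q is false, <>~s is true, so ~<>~q -> <>~s is true.
    At 3: <>~q is true, so ~<>~q is false.
      At 3: <>~q requires ~q at some successor in {1, 4}.
        ~q holds at 1, so <>~q is true at 3.
    At 3: <>~s requires ~s at some successor in {1, 4}.
      ~s holds at 1, so <>~s is true at 3.
Satisfying worlds: {0, 1, 2, 3}

0, 1, 2, 3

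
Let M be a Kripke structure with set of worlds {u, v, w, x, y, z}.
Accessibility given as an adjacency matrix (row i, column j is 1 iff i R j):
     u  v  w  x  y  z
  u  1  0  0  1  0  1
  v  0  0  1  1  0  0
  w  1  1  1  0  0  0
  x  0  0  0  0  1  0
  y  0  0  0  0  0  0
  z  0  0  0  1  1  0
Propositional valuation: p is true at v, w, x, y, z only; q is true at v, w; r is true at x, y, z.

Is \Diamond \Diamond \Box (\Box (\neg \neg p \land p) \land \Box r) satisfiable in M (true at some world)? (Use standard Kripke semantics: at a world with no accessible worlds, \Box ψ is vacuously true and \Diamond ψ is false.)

Let φ = \Diamond \Diamond \Box (\Box (\neg \neg p \land p) \land \Box r). Evaluate φ at each world:
  u (successors {u, x, z}): φ is true.
  v (successors {w, x}): φ is true.
  w (successors {u, v, w}): φ is true.
  x (successors {y}): φ is false.
  y (successors ∅): φ is false.
  z (successors {x, y}): φ is true.
Detail at u (witness):
  At u: \Diamond \Diamond \Box (\Box (\neg \neg p \land p) \land \Box r) requires \Diamond \Box (\Box (\neg \neg p \land p) \land \Box r) at some successor in {u, x, z}.
    \Diamond \Box (\Box (\neg \neg p \land p) \land \Box r) holds at u, so \Diamond \Diamond \Box (\Box (\neg \neg p \land p) \land \Box r) is true at u.
      At u: \Diamond \Box (\Box (\neg \neg p \land p) \land \Box r) requires \Box (\Box (\neg \neg p \land p) \land \Box r) at some successor in {u, x, z}.
        \Box (\Box (\neg \neg p \land p) \land \Box r) holds at x, so \Diamond \Box (\Box (\neg \neg p \land p) \land \Box r) is true at u.

Yes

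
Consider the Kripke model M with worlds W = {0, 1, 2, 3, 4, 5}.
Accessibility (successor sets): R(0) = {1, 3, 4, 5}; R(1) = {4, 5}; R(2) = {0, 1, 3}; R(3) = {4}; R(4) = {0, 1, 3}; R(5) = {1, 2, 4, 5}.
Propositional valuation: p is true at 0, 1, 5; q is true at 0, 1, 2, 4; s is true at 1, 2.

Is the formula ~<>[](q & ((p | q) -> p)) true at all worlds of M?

Yes

Recall that []ψ holds at a world iff ψ holds at every accessible world, and <>ψ holds iff ψ holds at some accessible world.
Let φ = ~<>[](q & ((p | q) -> p)). Evaluate φ at each world:
  0 (successors {1, 3, 4, 5}): φ is true.
  1 (successors {4, 5}): φ is true.
  2 (successors {0, 1, 3}): φ is true.
  3 (successors {4}): φ is true.
  4 (successors {0, 1, 3}): φ is true.
  5 (successors {1, 2, 4, 5}): φ is true.
For instance, at 5:
  At 5: <>[](q & ((p | q) -> p)) is false, so ~<>[](q & ((p | q) -> p)) is true.
    At 5: <>[](q & ((p | q) -> p)) requires [](q & ((p | q) -> p)) at some successor in {1, 2, 4, 5}.
      At 1: [](q & ((p | q) -> p)) is false.
      At 2: [](q & ((p | q) -> p)) is false.
      At 4: [](q & ((p | q) -> p)) is false.
      At 5: [](q & ((p | q) -> p)) is false.
    So <>[](q & ((p | q) -> p)) is false at 5.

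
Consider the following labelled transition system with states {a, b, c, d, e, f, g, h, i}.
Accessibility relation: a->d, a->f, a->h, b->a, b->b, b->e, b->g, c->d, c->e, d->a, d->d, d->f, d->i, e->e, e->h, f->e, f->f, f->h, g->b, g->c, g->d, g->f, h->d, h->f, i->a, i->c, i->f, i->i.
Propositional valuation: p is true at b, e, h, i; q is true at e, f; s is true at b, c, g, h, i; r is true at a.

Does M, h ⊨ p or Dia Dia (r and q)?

Recall that Dia ψ holds at a world iff ψ holds at some accessible world.
At h: p is true, Dia Dia (r and q) is false, so p or Dia Dia (r and q) is true.
  At h: Dia Dia (r and q) requires Dia (r and q) at some successor in {d, f}.
    At d: Dia (r and q) is false.
    At f: Dia (r and q) is false.
  So Dia Dia (r and q) is false at h.

Yes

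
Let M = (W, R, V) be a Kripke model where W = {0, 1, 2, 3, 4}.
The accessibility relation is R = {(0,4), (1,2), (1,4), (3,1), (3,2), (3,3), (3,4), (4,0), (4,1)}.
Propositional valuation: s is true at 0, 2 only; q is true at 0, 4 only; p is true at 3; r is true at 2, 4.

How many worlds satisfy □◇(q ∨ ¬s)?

Let φ = □◇(q ∨ ¬s). Evaluate φ at each world:
  0 (successors {4}): φ is true.
  1 (successors {2, 4}): φ is false.
  2 (successors ∅): φ is true.
  3 (successors {1, 2, 3, 4}): φ is false.
  4 (successors {0, 1}): φ is true.
For instance, at 1:
  At 1: □◇(q ∨ ¬s) requires ◇(q ∨ ¬s) at every successor {2, 4}.
    ◇(q ∨ ¬s) fails at 2, so □◇(q ∨ ¬s) is false at 1.
      At 2: no accessible worlds, so ◇(q ∨ ¬s) is false.
Satisfying worlds: {0, 2, 4}

3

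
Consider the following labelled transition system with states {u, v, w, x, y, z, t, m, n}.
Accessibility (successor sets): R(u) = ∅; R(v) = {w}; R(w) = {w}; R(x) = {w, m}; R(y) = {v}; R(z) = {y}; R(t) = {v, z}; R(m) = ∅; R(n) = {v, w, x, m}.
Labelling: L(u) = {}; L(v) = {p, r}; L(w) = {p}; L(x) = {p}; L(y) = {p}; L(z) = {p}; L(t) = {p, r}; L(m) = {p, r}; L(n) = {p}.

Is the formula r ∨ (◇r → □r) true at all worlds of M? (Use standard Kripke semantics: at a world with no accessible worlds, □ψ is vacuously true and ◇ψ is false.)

No

Let φ = r ∨ (◇r → □r). Evaluate φ at each world:
  u (successors ∅): φ is true.
  v (successors {w}): φ is true.
  w (successors {w}): φ is true.
  x (successors {w, m}): φ is false.
  y (successors {v}): φ is true.
  z (successors {y}): φ is true.
  t (successors {v, z}): φ is true.
  m (successors ∅): φ is true.
  n (successors {v, w, x, m}): φ is false.
Detail at x (counterexample):
  At x: r is false, ◇r → □r is false, so r ∨ (◇r → □r) is false.
    At x: ◇r is true, □r is false, so ◇r → □r is false.
      At x: ◇r requires r at some successor in {w, m}.
        r holds at m, so ◇r is true at x.
      At x: □r requires r at every successor {w, m}.
        r fails at w, so □r is false at x.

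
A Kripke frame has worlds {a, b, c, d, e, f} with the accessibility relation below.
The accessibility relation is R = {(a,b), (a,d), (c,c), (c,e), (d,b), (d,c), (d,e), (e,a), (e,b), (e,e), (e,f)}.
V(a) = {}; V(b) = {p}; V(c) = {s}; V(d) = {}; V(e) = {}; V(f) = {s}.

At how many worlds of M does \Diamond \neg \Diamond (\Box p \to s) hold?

3

Let φ = \Diamond \neg \Diamond (\Box p \to s). Evaluate φ at each world:
  a (successors {b, d}): φ is true.
  b (successors ∅): φ is false.
  c (successors {c, e}): φ is false.
  d (successors {b, c, e}): φ is true.
  e (successors {a, b, e, f}): φ is true.
  f (successors ∅): φ is false.
For instance, at e:
  At e: \Diamond \neg \Diamond (\Box p \to s) requires \neg \Diamond (\Box p \to s) at some successor in {a, b, e, f}.
    \neg \Diamond (\Box p \to s) holds at b, so \Diamond \neg \Diamond (\Box p \to s) is true at e.
      At b: \Diamond (\Box p \to s) is false, so \neg \Diamond (\Box p \to s) is true.
Satisfying worlds: {a, d, e}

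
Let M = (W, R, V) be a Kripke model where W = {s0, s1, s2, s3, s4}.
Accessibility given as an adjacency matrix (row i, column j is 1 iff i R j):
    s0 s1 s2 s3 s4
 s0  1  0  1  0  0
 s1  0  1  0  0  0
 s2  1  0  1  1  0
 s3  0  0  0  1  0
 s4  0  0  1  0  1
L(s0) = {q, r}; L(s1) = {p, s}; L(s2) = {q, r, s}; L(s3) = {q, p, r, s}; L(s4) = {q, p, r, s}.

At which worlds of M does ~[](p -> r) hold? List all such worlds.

s1

Recall that []ψ holds at a world iff ψ holds at every accessible world, and <>ψ holds iff ψ holds at some accessible world.
Let φ = ~[](p -> r). Evaluate φ at each world:
  s0 (successors {s0, s2}): φ is false.
  s1 (successors {s1}): φ is true.
  s2 (successors {s0, s2, s3}): φ is false.
  s3 (successors {s3}): φ is false.
  s4 (successors {s2, s4}): φ is false.
For instance, at s1:
  At s1: [](p -> r) is false, so ~[](p -> r) is true.
    At s1: [](p -> r) requires p -> r at every successor {s1}.
      p -> r fails at s1, so [](p -> r) is false at s1.
Satisfying worlds: {s1}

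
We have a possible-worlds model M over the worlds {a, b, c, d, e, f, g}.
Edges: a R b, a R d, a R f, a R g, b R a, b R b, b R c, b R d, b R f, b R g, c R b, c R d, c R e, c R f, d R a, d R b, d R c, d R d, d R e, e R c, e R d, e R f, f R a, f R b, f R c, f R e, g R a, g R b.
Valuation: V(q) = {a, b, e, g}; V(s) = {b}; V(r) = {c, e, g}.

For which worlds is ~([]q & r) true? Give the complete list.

Let φ = ~([]q & r). Evaluate φ at each world:
  a (successors {b, d, f, g}): φ is true.
  b (successors {a, b, c, d, f, g}): φ is true.
  c (successors {b, d, e, f}): φ is true.
  d (successors {a, b, c, d, e}): φ is true.
  e (successors {c, d, f}): φ is true.
  f (successors {a, b, c, e}): φ is true.
  g (successors {a, b}): φ is false.
For instance, at a:
  At a: []q & r is false, so ~([]q & r) is true.
    At a: []q is false, r is false, so []q & r is false.
      At a: []q requires q at every successor {b, d, f, g}.
        q fails at d, so []q is false at a.
Satisfying worlds: {a, b, c, d, e, f}

a, b, c, d, e, f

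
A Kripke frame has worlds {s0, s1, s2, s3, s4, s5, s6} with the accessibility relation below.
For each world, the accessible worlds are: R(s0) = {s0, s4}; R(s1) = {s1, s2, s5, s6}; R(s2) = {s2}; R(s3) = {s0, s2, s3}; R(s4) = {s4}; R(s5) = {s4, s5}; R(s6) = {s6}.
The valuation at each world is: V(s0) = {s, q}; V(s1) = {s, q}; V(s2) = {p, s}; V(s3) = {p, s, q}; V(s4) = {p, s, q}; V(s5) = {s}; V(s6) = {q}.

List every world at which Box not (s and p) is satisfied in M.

s6

Let φ = Box not (s and p). Evaluate φ at each world:
  s0 (successors {s0, s4}): φ is false.
  s1 (successors {s1, s2, s5, s6}): φ is false.
  s2 (successors {s2}): φ is false.
  s3 (successors {s0, s2, s3}): φ is false.
  s4 (successors {s4}): φ is false.
  s5 (successors {s4, s5}): φ is false.
  s6 (successors {s6}): φ is true.
For instance, at s6:
  At s6: Box not (s and p) requires not (s and p) at every successor {s6}.
    At s6: not (s and p) is true.
  So Box not (s and p) is true at s6.
Satisfying worlds: {s6}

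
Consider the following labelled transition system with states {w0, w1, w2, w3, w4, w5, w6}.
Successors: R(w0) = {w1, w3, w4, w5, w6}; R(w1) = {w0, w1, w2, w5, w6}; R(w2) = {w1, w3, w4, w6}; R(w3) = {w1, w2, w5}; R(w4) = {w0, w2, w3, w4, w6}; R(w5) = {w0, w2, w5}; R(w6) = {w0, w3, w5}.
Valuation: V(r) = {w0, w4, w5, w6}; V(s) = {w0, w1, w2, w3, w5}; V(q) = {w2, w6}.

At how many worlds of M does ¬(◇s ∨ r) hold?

0

Recall that ◇ψ holds at a world iff ψ holds at some accessible world.
Let φ = ¬(◇s ∨ r). Evaluate φ at each world:
  w0 (successors {w1, w3, w4, w5, w6}): φ is false.
  w1 (successors {w0, w1, w2, w5, w6}): φ is false.
  w2 (successors {w1, w3, w4, w6}): φ is false.
  w3 (successors {w1, w2, w5}): φ is false.
  w4 (successors {w0, w2, w3, w4, w6}): φ is false.
  w5 (successors {w0, w2, w5}): φ is false.
  w6 (successors {w0, w3, w5}): φ is false.
For instance, at w5:
  At w5: ◇s ∨ r is true, so ¬(◇s ∨ r) is false.
    At w5: ◇s is true, r is true, so ◇s ∨ r is true.
      At w5: ◇s requires s at some successor in {w0, w2, w5}.
        s holds at w0, so ◇s is true at w5.
Satisfying worlds: none.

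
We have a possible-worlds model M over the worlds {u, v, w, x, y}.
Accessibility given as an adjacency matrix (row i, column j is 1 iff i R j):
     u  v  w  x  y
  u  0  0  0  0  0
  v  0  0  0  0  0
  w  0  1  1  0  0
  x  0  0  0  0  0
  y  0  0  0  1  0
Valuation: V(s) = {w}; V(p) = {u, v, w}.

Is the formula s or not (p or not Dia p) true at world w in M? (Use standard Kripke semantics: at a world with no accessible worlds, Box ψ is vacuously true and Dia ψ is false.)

Yes

At w: s is true, not (p or not Dia p) is false, so s or not (p or not Dia p) is true.
  At w: p or not Dia p is true, so not (p or not Dia p) is false.
    At w: p is true, not Dia p is false, so p or not Dia p is true.
      At w: Dia p is true, so not Dia p is false.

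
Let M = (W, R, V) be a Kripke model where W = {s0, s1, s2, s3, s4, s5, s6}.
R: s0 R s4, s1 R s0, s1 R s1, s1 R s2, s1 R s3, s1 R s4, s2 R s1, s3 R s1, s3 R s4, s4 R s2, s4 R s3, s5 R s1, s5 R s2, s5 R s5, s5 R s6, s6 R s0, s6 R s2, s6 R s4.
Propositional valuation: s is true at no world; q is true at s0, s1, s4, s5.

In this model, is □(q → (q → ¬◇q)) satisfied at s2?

Recall that □ψ holds at a world iff ψ holds at every accessible world, and ◇ψ holds iff ψ holds at some accessible world.
At s2: □(q → (q → ¬◇q)) requires q → (q → ¬◇q) at every successor {s1}.
  q → (q → ¬◇q) fails at s1, so □(q → (q → ¬◇q)) is false at s2.
    At s1: q is true, q → ¬◇q is false, so q → (q → ¬◇q) is false.
      At s1: q is true, ¬◇q is false, so q → ¬◇q is false.

No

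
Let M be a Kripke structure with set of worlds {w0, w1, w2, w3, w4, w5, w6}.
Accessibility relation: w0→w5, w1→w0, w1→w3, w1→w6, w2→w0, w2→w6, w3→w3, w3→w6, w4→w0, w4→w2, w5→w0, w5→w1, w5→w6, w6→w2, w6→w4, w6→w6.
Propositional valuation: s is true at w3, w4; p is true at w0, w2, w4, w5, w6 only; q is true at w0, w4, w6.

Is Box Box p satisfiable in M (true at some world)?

Let φ = Box Box p. Evaluate φ at each world:
  w0 (successors {w5}): φ is false.
  w1 (successors {w0, w3, w6}): φ is false.
  w2 (successors {w0, w6}): φ is true.
  w3 (successors {w3, w6}): φ is false.
  w4 (successors {w0, w2}): φ is true.
  w5 (successors {w0, w1, w6}): φ is false.
  w6 (successors {w2, w4, w6}): φ is true.
Detail at w2 (witness):
  At w2: Box Box p requires Box p at every successor {w0, w6}.
      At w0: Box p requires p at every successor {w5}.
        At w5: p is true.
      So Box p is true at w0.
      At w6: Box p requires p at every successor {w2, w4, w6}.
        At w2: p is true.
        At w4: p is true.
        At w6: p is true.
      So Box p is true at w6.
  So Box Box p is true at w2.

Yes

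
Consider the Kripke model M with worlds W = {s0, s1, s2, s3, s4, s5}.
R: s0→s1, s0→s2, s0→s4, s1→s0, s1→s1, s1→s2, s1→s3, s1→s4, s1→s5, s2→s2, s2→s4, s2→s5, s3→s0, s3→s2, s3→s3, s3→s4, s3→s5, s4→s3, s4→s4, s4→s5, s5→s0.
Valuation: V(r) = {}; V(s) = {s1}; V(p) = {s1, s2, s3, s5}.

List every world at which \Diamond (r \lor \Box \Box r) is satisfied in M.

Let φ = \Diamond (r \lor \Box \Box r). Evaluate φ at each world:
  s0 (successors {s1, s2, s4}): φ is false.
  s1 (successors {s0, s1, s2, s3, s4, s5}): φ is false.
  s2 (successors {s2, s4, s5}): φ is false.
  s3 (successors {s0, s2, s3, s4, s5}): φ is false.
  s4 (successors {s3, s4, s5}): φ is false.
  s5 (successors {s0}): φ is false.
For instance, at s0:
  At s0: \Diamond (r \lor \Box \Box r) requires r \lor \Box \Box r at some successor in {s1, s2, s4}.
    At s1: r \lor \Box \Box r is false.
    At s2: r \lor \Box \Box r is false.
    At s4: r \lor \Box \Box r is false.
  So \Diamond (r \lor \Box \Box r) is false at s0.
Satisfying worlds: none.

none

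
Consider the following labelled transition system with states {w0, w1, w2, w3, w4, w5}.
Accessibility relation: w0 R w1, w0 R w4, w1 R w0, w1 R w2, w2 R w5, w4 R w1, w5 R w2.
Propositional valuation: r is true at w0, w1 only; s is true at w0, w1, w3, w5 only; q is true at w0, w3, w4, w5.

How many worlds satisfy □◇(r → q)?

5

Let φ = □◇(r → q). Evaluate φ at each world:
  w0 (successors {w1, w4}): φ is false.
  w1 (successors {w0, w2}): φ is true.
  w2 (successors {w5}): φ is true.
  w3 (successors ∅): φ is true.
  w4 (successors {w1}): φ is true.
  w5 (successors {w2}): φ is true.
For instance, at w4:
  At w4: □◇(r → q) requires ◇(r → q) at every successor {w1}.
      At w1: ◇(r → q) requires r → q at some successor in {w0, w2}.
        r → q holds at w0, so ◇(r → q) is true at w1.
  So □◇(r → q) is true at w4.
Satisfying worlds: {w1, w2, w3, w4, w5}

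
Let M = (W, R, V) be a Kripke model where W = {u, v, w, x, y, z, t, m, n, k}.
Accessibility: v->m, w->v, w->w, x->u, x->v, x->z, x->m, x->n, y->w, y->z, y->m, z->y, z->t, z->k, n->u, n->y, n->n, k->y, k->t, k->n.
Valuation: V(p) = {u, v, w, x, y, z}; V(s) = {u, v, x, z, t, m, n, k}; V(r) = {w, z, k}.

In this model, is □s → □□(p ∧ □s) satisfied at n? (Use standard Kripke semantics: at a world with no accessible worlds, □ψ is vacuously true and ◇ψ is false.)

Yes

Recall that □ψ holds at a world iff ψ holds at every accessible world, and ◇ψ holds iff ψ holds at some accessible world.
At n: □s is false, □□(p ∧ □s) is false, so □s → □□(p ∧ □s) is true.
  At n: □s requires s at every successor {u, y, n}.
    s fails at y, so □s is false at n.
  At n: □□(p ∧ □s) requires □(p ∧ □s) at every successor {u, y, n}.
    □(p ∧ □s) fails at y, so □□(p ∧ □s) is false at n.
      At y: □(p ∧ □s) requires p ∧ □s at every successor {w, z, m}.
        p ∧ □s fails at w, so □(p ∧ □s) is false at y.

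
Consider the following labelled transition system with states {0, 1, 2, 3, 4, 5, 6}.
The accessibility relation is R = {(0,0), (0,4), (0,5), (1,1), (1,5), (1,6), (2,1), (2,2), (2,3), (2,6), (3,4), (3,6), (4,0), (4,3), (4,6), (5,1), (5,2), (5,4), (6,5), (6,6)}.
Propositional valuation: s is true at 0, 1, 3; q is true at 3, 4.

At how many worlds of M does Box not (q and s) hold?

Recall that Box ψ holds at a world iff ψ holds at every accessible world, and Dia ψ holds iff ψ holds at some accessible world.
Let φ = Box not (q and s). Evaluate φ at each world:
  0 (successors {0, 4, 5}): φ is true.
  1 (successors {1, 5, 6}): φ is true.
  2 (successors {1, 2, 3, 6}): φ is false.
  3 (successors {4, 6}): φ is true.
  4 (successors {0, 3, 6}): φ is false.
  5 (successors {1, 2, 4}): φ is true.
  6 (successors {5, 6}): φ is true.
For instance, at 6:
  At 6: Box not (q and s) requires not (q and s) at every successor {5, 6}.
    At 5: not (q and s) is true.
    At 6: not (q and s) is true.
  So Box not (q and s) is true at 6.
Satisfying worlds: {0, 1, 3, 5, 6}

5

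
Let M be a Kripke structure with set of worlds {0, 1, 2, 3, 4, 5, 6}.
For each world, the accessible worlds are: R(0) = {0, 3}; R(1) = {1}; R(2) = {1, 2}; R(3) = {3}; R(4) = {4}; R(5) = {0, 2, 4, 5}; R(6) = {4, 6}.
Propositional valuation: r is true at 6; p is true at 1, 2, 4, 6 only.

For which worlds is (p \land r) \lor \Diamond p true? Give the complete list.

Let φ = (p \land r) \lor \Diamond p. Evaluate φ at each world:
  0 (successors {0, 3}): φ is false.
  1 (successors {1}): φ is true.
  2 (successors {1, 2}): φ is true.
  3 (successors {3}): φ is false.
  4 (successors {4}): φ is true.
  5 (successors {0, 2, 4, 5}): φ is true.
  6 (successors {4, 6}): φ is true.
For instance, at 2:
  At 2: p \land r is false, \Diamond p is true, so (p \land r) \lor \Diamond p is true.
    At 2: \Diamond p requires p at some successor in {1, 2}.
      p holds at 1, so \Diamond p is true at 2.
Satisfying worlds: {1, 2, 4, 5, 6}

1, 2, 4, 5, 6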